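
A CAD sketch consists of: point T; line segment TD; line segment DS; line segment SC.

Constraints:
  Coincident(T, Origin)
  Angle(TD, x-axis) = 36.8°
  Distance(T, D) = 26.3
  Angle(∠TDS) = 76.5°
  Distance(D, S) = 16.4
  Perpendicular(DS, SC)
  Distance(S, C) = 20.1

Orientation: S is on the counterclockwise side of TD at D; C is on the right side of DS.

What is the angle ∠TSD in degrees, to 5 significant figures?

68.139°

T is at the origin; TD runs at 36.8° with length 26.3, so D = 26.3·(cos 36.8°, sin 36.8°) = (21.059, 15.754). ∠TDS = 76.5°, so DS runs at 36.8° + (180° − 76.5°) = 140.30° from the x-axis; with |DS| = 16.4, S = D + 16.4·(cos 140.30°, sin 140.30°) = (8.4411, 26.230). Then cos ∠TSD = ST·SD / (|ST||SD|), giving 68.139°.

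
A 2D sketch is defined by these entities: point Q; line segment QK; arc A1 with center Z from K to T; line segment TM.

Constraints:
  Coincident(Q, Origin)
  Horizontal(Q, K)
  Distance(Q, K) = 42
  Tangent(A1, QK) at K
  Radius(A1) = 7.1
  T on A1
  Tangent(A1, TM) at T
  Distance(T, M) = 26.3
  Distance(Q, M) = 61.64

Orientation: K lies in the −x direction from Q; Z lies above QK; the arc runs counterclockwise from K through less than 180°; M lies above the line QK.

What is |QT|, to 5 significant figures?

38.159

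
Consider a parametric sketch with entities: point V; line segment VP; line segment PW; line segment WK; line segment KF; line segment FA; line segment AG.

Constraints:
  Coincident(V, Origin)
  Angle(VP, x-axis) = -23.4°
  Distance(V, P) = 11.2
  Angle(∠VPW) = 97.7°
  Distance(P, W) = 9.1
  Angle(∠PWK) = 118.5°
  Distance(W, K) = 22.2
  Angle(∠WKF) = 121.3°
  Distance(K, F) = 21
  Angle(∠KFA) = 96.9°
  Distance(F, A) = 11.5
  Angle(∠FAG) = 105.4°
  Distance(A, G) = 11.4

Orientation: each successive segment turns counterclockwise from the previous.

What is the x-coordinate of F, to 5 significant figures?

-17.252

V is at the origin; VP runs at -23.4° with length 11.2, so P = (10.279, -4.4481). ∠VPW = 97.7° gives PW at 58.900° from the x-axis; with |PW| = 9.1, W = (14.979, 3.3440). ∠PWK = 118.5° gives WK at 120.40° from the x-axis; with |WK| = 22.2, K = (3.7454, 22.492). ∠WKF = 121.3° gives KF at 179.10° from the x-axis; with |KF| = 21.0, F = (-17.252, 22.822). So F.x = -17.252.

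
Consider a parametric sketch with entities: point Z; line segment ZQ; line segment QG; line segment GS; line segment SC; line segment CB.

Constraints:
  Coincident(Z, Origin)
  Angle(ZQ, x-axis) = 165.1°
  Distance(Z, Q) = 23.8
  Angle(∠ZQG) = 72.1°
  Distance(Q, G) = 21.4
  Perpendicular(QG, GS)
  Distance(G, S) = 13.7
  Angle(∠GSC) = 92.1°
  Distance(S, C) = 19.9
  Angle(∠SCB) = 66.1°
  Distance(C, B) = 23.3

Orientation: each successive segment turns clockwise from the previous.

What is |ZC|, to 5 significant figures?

10.060

The perpendicularity gives GS at right angles to QG, so GS runs at -32.800°; with |GS| = 13.7, S = (0.10857, 16.686). ∠GSC = 92.1° gives SC at -120.70° from the x-axis; with |SC| = 19.9, C = (-10.051, -0.42458). Then |ZC| = |C − Z| = 10.060.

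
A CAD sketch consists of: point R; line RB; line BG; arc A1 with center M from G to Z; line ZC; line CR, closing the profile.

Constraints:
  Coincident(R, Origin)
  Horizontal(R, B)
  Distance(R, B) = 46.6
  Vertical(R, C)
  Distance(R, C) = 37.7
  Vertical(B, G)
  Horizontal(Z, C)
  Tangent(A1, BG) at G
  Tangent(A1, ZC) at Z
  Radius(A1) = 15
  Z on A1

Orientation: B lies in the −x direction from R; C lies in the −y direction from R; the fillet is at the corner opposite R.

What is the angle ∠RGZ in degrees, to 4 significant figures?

70.97°

The virtual corner opposite R is at (-46.60, -37.70). A1 meets BG tangentially, so MG is at right angles to BG and the tangent condition forces MZ to be normal to ZC, with radius 15.0, so the center M sits 15.0 in from both sides at M = (-31.60, -22.70). That places the tangent points at G = (-46.60, -22.70) on BG and Z = (-31.60, -37.70) on ZC. Then cos ∠RGZ = GR·GZ / (|GR||GZ|), giving 70.97°.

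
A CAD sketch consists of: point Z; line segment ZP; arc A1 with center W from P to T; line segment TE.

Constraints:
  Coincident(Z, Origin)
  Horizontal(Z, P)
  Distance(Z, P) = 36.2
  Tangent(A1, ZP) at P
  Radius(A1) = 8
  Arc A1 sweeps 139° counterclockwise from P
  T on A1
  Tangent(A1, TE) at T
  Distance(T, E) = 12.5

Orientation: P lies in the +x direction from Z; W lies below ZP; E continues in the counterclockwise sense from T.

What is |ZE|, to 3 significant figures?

46.1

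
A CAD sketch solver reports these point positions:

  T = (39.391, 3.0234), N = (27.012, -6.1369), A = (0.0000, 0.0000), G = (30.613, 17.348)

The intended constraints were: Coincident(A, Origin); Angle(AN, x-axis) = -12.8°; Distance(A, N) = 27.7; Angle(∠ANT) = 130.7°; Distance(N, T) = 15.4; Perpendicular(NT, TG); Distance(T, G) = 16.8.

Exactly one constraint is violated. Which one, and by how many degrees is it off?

Perpendicular(NT, TG) — off by 5.00°.

A = (0.00, 0.00) ✓; AN at -12.80° ✓; |AN| = 27.70 ✓; ∠ANT = 130.7° ✓; |NT| = 15.40 ✓; ∠(NT, TG) = 85.00° ✗; |TG| = 16.80 ✓.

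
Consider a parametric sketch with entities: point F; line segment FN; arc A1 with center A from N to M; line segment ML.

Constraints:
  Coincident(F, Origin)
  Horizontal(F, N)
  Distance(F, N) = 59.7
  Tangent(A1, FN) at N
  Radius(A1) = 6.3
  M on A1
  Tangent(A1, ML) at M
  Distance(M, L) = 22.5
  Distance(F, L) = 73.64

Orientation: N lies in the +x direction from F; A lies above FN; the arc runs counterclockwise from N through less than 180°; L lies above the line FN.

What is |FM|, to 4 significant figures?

66.22

F is at the origin; FN is horizontal with |FN| = 59.7 and N on the +x side, so N = (59.70, 0.000). Since A1 is tangent to FN there, AN ⟂ FN, so A = N + (0, 6.3) = (59.70, 6.300). Since AM ⟂ ML (tangency), |AL| = √(6.3² + 22.5²) = 23.37 regardless of where M sits on A1. So L lies on both circle(F, 73.64) and circle(A, 23.37); the above-FN intersection is L = (68.06, 28.12). M is the foot of the tangent from L: M = (65.97, 5.716).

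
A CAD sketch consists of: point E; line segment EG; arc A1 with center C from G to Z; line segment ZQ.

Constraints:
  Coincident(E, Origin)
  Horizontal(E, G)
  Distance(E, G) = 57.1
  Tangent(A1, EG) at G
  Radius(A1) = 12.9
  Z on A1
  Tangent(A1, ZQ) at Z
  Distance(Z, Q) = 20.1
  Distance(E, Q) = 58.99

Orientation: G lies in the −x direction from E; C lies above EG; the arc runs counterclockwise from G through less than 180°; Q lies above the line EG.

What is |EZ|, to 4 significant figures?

46.83

Checks: |CZ| = 12.90 ✓; ∠(CZ, ZQ) = 90.00° ✓; |ZQ| = 20.10 ✓; |EQ| = 58.99 ✓.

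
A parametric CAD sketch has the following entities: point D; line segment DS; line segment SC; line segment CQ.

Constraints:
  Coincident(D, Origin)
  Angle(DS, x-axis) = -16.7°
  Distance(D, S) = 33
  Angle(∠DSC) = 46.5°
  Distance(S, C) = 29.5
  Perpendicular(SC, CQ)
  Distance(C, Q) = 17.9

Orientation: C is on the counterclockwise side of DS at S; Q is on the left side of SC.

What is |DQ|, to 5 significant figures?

9.0816

D is at the origin; DS runs at -16.7° with length 33.0, so S = 33.0·(cos -16.7°, sin -16.7°) = (31.608, -9.4829). ∠DSC = 46.5°, so SC runs at -16.7° + (180° − 46.5°) = 116.80° from the x-axis; with |SC| = 29.5, C = S + 29.5·(cos 116.80°, sin 116.80°) = (18.307, 16.848). SC ⟂ CQ; with |CQ| = 17.9 on the left of SC, Q = C + 17.9·(-0.89259, -0.45088) = (2.3300, 8.7777). Then |DQ| = |Q − D| = 9.0816.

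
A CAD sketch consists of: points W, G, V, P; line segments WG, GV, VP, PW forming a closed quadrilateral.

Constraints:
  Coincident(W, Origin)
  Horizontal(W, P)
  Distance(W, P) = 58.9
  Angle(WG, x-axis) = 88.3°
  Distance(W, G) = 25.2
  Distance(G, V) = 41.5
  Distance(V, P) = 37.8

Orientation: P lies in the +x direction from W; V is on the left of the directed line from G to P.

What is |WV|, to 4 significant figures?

53.27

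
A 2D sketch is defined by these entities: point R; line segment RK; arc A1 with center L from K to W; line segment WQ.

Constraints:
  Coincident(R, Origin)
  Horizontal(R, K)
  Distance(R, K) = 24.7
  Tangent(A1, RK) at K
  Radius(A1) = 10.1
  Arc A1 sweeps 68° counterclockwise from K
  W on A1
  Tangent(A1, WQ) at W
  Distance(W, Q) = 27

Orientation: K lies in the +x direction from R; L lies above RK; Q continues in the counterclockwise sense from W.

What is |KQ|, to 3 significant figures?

36.9

On A1, K sits at bearing -90° from L; a 68° counterclockwise sweep puts W at bearing -22°, so W = L + 10.1·(cos -22°, sin -22°) = (34.1, 6.32). Since A1 is tangent to WQ there, LW ⟂ WQ, so WQ runs along (−sin -22°, cos -22°); with |WQ| = 27.0, Q = (44.2, 31.4). Then |KQ| = |Q − K| = 36.9.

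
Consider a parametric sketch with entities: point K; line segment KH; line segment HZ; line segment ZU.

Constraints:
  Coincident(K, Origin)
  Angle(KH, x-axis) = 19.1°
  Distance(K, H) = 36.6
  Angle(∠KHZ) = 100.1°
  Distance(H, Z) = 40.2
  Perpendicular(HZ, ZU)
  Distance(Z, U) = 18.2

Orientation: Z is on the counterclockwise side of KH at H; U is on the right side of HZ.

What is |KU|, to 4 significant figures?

71.52

∠KHZ = 100.1°, so HZ runs at 19.1° + (180° − 100.1°) = 99.00° from the x-axis; with |HZ| = 40.2, Z = H + 40.2·(cos 99.00°, sin 99.00°) = (28.30, 51.68). The perpendicularity gives ZU at right angles to HZ; with |ZU| = 18.2 on the right of HZ, U = Z + 18.2·(0.9877, 0.1564) = (46.27, 54.53). Then |KU| = |U − K| = 71.52.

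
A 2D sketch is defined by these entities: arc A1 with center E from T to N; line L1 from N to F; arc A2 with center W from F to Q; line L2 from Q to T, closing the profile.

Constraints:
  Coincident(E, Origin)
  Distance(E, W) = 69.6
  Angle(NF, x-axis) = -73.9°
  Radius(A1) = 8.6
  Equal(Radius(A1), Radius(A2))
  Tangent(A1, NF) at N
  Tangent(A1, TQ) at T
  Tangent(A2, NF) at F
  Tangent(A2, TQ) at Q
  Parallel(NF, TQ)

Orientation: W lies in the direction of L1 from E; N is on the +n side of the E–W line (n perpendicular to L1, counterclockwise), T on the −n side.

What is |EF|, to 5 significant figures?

70.129

The slot axis is L1's direction at -73.9°, so u = (cos -73.9°, sin -73.9°) = (0.27731, -0.96078) and n = (−sin -73.9°, cos -73.9°) = (0.96078, 0.27731). E is at the origin and W lies 69.6 along u from E, so W = 69.6·u = (19.301, -66.870). Tangency of A1 to both parallel lines with radius 8.6 puts N and T at E ± 8.6·n: N = (8.2627, 2.3849), T = (-8.2627, -2.3849). Equal radii place F and Q the same way about W: F = W + 8.6·n = (27.564, -64.485), Q = W − 8.6·n = (11.038, -69.255). Then |EF| = |F − E| = 70.129.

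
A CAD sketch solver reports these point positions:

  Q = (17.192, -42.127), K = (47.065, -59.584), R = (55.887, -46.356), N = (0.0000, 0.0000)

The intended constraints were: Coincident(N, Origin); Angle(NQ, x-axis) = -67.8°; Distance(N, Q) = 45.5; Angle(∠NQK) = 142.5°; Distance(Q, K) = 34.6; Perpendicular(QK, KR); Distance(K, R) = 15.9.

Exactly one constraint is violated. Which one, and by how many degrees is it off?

Perpendicular(QK, KR) — off by 3.40°.

N = (0.00, 0.00) ✓; NQ at -67.80° ✓; |NQ| = 45.50 ✓; ∠NQK = 142.5° ✓; |QK| = 34.60 ✓; ∠(QK, KR) = 86.60° ✗; |KR| = 15.90 ✓.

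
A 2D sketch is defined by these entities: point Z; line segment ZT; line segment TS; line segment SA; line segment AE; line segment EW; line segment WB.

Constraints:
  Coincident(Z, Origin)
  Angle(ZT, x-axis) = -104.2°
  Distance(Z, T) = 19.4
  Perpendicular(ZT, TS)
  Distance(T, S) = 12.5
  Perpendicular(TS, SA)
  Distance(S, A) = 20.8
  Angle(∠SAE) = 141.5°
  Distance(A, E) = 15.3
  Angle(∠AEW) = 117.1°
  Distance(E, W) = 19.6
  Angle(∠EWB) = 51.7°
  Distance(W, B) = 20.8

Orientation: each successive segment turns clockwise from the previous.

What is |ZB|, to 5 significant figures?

3.9711

∠AEW = 117.1° gives EW at -25.600° from the x-axis; with |EW| = 19.6, W = (18.072, 5.2263). ∠EWB = 51.7° gives WB at -153.90° from the x-axis; with |WB| = 20.8, B = (-0.60695, -3.9244). Then |ZB| = |B − Z| = 3.9711.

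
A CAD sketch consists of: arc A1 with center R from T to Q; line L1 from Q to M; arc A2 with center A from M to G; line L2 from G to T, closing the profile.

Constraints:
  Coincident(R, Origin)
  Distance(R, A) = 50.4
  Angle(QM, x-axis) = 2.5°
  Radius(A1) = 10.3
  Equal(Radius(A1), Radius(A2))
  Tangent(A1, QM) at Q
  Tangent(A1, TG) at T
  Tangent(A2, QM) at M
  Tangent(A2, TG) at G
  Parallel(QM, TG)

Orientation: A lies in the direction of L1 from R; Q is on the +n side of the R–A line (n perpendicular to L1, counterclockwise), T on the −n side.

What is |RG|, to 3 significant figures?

51.4

The slot axis is L1's direction at 2.5°, so u = (cos 2.5°, sin 2.5°) = (0.999, 0.0436) and n = (−sin 2.5°, cos 2.5°) = (-0.0436, 0.999). R is at the origin and A lies 50.4 along u from R, so A = 50.4·u = (50.4, 2.20). Tangency of A1 to both parallel lines with radius 10.3 puts Q and T at R ± 10.3·n: Q = (-0.449, 10.3), T = (0.449, -10.3). Equal radii place M and G the same way about A: M = A + 10.3·n = (49.9, 12.5), G = A − 10.3·n = (50.8, -8.09). Then |RG| = |G − R| = 51.4.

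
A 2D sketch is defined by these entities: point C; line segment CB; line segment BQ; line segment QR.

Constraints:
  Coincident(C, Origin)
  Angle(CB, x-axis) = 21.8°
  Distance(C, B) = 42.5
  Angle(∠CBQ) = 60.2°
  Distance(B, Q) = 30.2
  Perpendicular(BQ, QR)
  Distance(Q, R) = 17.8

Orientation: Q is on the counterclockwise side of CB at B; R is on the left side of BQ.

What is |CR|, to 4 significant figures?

21.13

∠CBQ = 60.2°, so BQ runs at 21.8° + (180° − 60.2°) = 141.6° from the x-axis; with |BQ| = 30.2, Q = B + 30.2·(cos 141.6°, sin 141.6°) = (15.79, 34.54). BQ is perpendicular to QR; with |QR| = 17.8 on the left of BQ, R = Q + 17.8·(-0.6211, -0.7837) = (4.737, 20.59). Then |CR| = |R − C| = 21.13.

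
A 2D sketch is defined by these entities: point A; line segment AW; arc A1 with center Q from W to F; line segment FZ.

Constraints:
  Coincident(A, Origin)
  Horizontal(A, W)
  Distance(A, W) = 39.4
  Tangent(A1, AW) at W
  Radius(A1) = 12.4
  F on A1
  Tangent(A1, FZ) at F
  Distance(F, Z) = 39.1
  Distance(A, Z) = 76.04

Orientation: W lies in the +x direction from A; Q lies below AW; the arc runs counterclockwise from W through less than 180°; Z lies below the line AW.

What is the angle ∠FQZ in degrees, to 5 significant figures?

72.404°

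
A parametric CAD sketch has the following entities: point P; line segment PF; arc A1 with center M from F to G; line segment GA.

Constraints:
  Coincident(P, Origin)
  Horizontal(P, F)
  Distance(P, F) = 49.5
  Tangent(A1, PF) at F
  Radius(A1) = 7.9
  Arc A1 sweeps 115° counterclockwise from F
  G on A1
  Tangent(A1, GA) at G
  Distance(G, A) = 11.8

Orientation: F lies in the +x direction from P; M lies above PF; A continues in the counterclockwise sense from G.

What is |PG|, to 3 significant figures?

57.8

P is at the origin; PF is horizontal with |PF| = 49.5 and F on the +x side, so F = (49.5, 0.00). A1 meets PF tangentially, so MF is at right angles to PF, so M = F + (0, 7.9) = (49.5, 7.90). On A1, F sits at bearing -90° from M; a 115° counterclockwise sweep puts G at bearing 25°, so G = M + 7.9·(cos 25°, sin 25°) = (56.7, 11.2). Then |PG| = |G − P| = 57.8.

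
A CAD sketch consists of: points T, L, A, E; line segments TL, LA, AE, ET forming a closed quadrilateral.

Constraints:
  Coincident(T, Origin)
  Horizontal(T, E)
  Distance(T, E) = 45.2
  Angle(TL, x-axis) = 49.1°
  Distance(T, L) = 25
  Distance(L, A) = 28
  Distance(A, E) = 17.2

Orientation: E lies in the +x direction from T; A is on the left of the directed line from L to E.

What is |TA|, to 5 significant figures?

47.528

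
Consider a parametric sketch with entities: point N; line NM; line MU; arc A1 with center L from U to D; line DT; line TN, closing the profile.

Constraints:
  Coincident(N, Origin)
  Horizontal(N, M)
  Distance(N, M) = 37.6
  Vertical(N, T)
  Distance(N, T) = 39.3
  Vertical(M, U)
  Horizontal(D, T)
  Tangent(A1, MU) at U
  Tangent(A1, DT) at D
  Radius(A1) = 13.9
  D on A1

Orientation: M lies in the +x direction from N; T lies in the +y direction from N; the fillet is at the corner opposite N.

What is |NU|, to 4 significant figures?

45.38

N is at the origin; N and M share the same y with |NM| = 37.6 and M on the +x side, so M = (37.60, 0.000). NT is vertical with |NT| = 39.3 and T on the +y side, so T = (0.000, 39.30). The virtual corner opposite N is at (37.60, 39.30). A1 meets MU tangentially, so LU is at right angles to MU and the tangent condition forces LD to be normal to DT, with radius 13.9, so the center L sits 13.9 in from both sides at L = (23.70, 25.40). That places the tangent points at U = (37.60, 25.40) on MU and D = (23.70, 39.30) on DT. Then |NU| = |U − N| = 45.38.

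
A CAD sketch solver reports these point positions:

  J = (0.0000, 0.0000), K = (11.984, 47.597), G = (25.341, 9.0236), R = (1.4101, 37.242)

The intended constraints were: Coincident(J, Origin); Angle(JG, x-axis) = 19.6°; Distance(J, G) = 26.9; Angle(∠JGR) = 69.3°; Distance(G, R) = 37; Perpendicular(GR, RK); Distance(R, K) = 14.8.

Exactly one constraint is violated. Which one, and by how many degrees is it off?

Perpendicular(GR, RK) — off by 4.10°.

J = (0.00, 0.00) ✓; JG at 19.60° ✓; |JG| = 26.90 ✓; ∠JGR = 69.30° ✓; |GR| = 37.00 ✓; ∠(GR, RK) = 85.90° ✗; |RK| = 14.80 ✓.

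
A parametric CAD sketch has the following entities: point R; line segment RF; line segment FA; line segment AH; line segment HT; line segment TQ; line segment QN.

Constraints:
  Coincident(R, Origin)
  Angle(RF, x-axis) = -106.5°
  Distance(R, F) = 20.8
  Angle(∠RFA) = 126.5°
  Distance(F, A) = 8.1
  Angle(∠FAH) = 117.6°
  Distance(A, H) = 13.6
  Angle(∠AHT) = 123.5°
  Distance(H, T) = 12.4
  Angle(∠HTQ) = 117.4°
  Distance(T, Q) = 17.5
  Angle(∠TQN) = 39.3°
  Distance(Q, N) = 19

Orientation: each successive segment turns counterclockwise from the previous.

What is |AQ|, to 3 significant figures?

28.3

∠AHT = 123.5° gives HT at 65.9° from the x-axis; with |HT| = 12.4, T = (17.4, -12.9). ∠HTQ = 117.4° gives TQ at 128° from the x-axis; with |TQ| = 17.5, Q = (6.55, 0.824). Then |AQ| = |Q − A| = 28.3.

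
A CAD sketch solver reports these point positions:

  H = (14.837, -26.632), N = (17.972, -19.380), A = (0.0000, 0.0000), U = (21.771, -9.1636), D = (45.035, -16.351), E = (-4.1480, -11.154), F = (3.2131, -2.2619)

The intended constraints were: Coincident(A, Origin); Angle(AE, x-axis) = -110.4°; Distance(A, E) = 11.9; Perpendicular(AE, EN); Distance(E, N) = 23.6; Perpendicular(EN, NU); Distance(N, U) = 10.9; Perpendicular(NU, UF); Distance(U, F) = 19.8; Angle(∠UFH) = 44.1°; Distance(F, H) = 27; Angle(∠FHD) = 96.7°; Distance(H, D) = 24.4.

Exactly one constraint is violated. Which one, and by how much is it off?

Distance(H, D) = 24.4 — off by 7.50.

A = (0.00, 0.00) ✓; AE at -110.4° ✓; |AE| = 11.90 ✓; ∠(AE, EN) = 90.00° ✓; |EN| = 23.60 ✓; ∠(EN, NU) = 90.00° ✓; |NU| = 10.90 ✓; ∠(NU, UF) = 90.00° ✓; |UF| = 19.80 ✓; ∠UFH = 44.10° ✓; |FH| = 27.00 ✓; ∠FHD = 96.70° ✓; |HD| = 31.90 ✗.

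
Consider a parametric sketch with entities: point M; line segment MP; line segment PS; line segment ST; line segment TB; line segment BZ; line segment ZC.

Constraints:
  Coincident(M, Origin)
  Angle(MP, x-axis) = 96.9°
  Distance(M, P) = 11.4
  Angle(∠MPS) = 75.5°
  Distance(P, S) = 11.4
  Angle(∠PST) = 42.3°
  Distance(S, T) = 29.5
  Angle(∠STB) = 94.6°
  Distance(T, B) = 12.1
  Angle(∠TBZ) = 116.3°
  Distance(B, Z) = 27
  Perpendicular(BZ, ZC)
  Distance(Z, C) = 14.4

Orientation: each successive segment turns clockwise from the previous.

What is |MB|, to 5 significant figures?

22.115

∠PST = 42.3° gives ST at -145.30° from the x-axis; with |ST| = 29.5, T = (-14.323, -6.9840). ∠STB = 94.6° gives TB at 129.30° from the x-axis; with |TB| = 12.1, B = (-21.987, 2.3794). Then |MB| = |B − M| = 22.115.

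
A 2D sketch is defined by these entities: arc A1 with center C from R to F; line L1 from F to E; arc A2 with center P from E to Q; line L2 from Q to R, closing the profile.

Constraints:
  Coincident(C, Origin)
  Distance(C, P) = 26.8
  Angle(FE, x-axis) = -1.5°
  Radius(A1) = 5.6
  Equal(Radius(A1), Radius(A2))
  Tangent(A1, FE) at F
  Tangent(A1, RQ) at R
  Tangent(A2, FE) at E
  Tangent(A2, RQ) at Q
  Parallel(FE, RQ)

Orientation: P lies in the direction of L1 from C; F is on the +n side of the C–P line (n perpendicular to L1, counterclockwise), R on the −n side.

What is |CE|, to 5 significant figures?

27.379

Tangency of A1 to both parallel lines with radius 5.6 puts F and R at C ± 5.6·n: F = (0.14659, 5.5981), R = (-0.14659, -5.5981). Equal radii place E and Q the same way about P: E = P + 5.6·n = (26.937, 4.8965), Q = P − 5.6·n = (26.644, -6.2996). Then |CE| = |E − C| = 27.379.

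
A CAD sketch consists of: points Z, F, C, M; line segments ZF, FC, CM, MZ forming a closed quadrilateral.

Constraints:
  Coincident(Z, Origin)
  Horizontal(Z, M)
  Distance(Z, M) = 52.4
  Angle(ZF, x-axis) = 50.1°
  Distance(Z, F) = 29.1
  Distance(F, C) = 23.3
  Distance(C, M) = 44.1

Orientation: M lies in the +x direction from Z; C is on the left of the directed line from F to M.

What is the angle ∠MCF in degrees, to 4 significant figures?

65.53°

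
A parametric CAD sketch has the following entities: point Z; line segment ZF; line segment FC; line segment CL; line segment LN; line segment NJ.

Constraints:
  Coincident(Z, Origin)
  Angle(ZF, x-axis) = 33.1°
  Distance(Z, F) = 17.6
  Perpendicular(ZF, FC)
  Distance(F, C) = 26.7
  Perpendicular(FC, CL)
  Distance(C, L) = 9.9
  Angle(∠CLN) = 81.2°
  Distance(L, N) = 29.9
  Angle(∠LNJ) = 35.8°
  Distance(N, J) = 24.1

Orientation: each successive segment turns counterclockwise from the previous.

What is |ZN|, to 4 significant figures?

12.60

Z is at the origin; ZF runs at 33.1° with length 17.6, so F = (14.74, 9.611). ZF is perpendicular to FC, so FC runs at 123.1°; with |FC| = 26.7, C = (0.1629, 31.98). FC is perpendicular to CL, so CL runs at -146.9°; with |CL| = 9.9, L = (-8.130, 26.57). ∠CLN = 81.2° gives LN at -48.10° from the x-axis; with |LN| = 29.9, N = (11.84, 4.317). Then |ZN| = |N − Z| = 12.60.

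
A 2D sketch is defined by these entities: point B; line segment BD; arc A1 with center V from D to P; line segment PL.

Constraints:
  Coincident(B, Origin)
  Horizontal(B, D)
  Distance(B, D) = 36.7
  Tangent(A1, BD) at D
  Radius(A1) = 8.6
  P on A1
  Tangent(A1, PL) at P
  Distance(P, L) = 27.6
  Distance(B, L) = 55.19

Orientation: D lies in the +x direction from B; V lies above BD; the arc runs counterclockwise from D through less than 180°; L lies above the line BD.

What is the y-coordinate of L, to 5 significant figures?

37.224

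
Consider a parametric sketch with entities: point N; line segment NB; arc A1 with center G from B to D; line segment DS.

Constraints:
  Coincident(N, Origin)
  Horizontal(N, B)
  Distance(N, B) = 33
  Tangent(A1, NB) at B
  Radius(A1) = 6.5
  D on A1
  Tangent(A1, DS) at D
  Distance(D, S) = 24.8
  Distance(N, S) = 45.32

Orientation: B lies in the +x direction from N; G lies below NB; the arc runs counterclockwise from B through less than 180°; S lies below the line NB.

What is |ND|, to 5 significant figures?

27.796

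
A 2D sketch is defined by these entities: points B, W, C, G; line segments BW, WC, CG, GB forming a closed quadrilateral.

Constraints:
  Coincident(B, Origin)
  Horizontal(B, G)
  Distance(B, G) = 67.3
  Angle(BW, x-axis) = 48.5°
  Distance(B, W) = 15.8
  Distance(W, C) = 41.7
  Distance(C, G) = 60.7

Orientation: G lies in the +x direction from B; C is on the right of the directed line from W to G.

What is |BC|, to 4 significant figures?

32.97

Checks: B = (0.00, 0.00) ✓; |WC| = 41.70 ✓; |CG| = 60.70 ✓.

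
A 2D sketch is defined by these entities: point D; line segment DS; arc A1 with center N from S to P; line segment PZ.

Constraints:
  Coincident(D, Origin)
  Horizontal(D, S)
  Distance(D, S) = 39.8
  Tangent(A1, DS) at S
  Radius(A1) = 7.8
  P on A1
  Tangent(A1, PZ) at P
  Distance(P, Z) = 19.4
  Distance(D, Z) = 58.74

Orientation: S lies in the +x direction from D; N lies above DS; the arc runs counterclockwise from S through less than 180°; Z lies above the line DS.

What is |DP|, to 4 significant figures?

47.36

Checks: |NP| = 7.800 ✓; ∠(NP, PZ) = 90.00° ✓; |PZ| = 19.40 ✓; |DZ| = 58.74 ✓.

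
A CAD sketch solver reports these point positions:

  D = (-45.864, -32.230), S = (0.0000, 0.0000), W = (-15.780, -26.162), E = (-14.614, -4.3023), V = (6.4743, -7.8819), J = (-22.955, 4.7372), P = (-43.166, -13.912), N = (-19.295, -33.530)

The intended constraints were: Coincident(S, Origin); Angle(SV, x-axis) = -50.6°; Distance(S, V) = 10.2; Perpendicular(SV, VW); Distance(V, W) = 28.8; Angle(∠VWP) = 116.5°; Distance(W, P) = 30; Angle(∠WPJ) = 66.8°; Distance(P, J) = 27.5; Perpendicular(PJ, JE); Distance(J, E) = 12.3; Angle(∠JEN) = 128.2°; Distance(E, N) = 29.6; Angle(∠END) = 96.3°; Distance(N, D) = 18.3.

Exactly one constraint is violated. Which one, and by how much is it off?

Distance(N, D) = 18.3 — off by 8.30.

S = (0.00, 0.00) ✓; SV at -50.60° ✓; |SV| = 10.20 ✓; ∠(SV, VW) = 90.00° ✓; |VW| = 28.80 ✓; ∠VWP = 116.5° ✓; |WP| = 30.00 ✓; ∠WPJ = 66.80° ✓; |PJ| = 27.50 ✓; ∠(PJ, JE) = 90.00° ✓; |JE| = 12.30 ✓; ∠JEN = 128.2° ✓; |EN| = 29.60 ✓; ∠END = 96.30° ✓; |ND| = 26.60 ✗.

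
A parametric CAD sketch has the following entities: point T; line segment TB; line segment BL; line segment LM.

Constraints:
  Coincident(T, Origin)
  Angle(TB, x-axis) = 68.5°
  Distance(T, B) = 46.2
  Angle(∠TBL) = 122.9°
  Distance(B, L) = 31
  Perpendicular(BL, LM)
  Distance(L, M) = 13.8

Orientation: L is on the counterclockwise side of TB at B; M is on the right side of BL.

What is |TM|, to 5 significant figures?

76.892

T is at the origin; TB runs at 68.5° with length 46.2, so B = 46.2·(cos 68.5°, sin 68.5°) = (16.932, 42.985). ∠TBL = 122.9°, so BL runs at 68.5° + (180° − 122.9°) = 125.60° from the x-axis; with |BL| = 31.0, L = B + 31.0·(cos 125.60°, sin 125.60°) = (-1.1135, 68.191). BL ⟂ LM; with |LM| = 13.8 on the right of BL, M = L + 13.8·(0.81310, 0.58212) = (10.107, 76.225). Then |TM| = |M − T| = 76.892.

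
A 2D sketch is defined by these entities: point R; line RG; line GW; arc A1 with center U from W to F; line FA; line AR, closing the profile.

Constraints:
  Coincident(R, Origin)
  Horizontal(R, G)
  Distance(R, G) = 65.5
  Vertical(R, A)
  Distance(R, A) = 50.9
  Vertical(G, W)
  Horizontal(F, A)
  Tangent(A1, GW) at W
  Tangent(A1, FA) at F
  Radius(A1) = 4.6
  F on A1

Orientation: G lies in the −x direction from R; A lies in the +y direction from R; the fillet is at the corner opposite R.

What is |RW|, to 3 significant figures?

80.2

R is at the origin; R and G share the same y with |RG| = 65.5 and G on the −x side, so G = (-65.5, 0.00). R and A share the same x with |RA| = 50.9 and A on the +y side, so A = (0.00, 50.9). The virtual corner opposite R is at (-65.5, 50.9). Since A1 is tangent to GW there, UW ⟂ GW and A1 meets FA tangentially, so UF is at right angles to FA, with radius 4.6, so the center U sits 4.6 in from both sides at U = (-60.9, 46.3). That places the tangent points at W = (-65.5, 46.3) on GW and F = (-60.9, 50.9) on FA. Then |RW| = |W − R| = 80.2.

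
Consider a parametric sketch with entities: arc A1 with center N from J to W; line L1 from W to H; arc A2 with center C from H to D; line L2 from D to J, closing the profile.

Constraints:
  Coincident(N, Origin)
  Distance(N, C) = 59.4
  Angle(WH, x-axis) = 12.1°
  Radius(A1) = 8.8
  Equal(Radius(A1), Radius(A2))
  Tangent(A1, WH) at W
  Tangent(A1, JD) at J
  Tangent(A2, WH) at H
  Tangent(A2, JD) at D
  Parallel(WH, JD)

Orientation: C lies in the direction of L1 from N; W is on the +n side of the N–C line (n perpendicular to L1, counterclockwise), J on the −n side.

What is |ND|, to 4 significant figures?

60.05

The slot axis is L1's direction at 12.1°, so u = (cos 12.1°, sin 12.1°) = (0.9778, 0.2096) and n = (−sin 12.1°, cos 12.1°) = (-0.2096, 0.9778). N is at the origin and C lies 59.4 along u from N, so C = 59.4·u = (58.08, 12.45). Tangency of A1 to both parallel lines with radius 8.8 puts W and J at N ± 8.8·n: W = (-1.845, 8.604), J = (1.845, -8.604). Equal radii place H and D the same way about C: H = C + 8.8·n = (56.24, 21.06), D = C − 8.8·n = (59.92, 3.847). Then |ND| = |D − N| = 60.05.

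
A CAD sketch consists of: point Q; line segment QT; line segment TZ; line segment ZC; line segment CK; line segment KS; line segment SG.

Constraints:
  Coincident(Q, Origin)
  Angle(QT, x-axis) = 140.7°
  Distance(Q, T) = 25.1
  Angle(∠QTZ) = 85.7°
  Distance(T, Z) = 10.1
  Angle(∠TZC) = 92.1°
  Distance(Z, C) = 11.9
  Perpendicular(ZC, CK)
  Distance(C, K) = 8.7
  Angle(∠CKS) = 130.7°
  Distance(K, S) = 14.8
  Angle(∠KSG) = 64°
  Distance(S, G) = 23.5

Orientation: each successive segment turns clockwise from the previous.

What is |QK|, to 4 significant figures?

12.82

Q is at the origin; QT runs at 140.7° with length 25.1, so T = (-19.42, 15.90). ∠QTZ = 85.7° gives TZ at 46.40° from the x-axis; with |TZ| = 10.1, Z = (-12.46, 23.21). ∠TZC = 92.1° gives ZC at -41.50° from the x-axis; with |ZC| = 11.9, C = (-3.546, 15.33). ZC is perpendicular to CK, so CK runs at -131.5°; with |CK| = 8.7, K = (-9.310, 8.811). Then |QK| = |K − Q| = 12.82.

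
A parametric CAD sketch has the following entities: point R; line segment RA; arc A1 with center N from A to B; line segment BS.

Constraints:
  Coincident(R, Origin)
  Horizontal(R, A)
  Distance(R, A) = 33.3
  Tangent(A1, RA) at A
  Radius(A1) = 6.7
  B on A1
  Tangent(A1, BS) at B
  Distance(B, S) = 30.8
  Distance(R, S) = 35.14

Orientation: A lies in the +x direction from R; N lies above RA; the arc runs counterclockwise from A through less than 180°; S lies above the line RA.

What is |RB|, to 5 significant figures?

39.494

Checks: |NB| = 6.700 ✓; ∠(NB, BS) = 90.00° ✓; |BS| = 30.80 ✓; |RS| = 35.14 ✓.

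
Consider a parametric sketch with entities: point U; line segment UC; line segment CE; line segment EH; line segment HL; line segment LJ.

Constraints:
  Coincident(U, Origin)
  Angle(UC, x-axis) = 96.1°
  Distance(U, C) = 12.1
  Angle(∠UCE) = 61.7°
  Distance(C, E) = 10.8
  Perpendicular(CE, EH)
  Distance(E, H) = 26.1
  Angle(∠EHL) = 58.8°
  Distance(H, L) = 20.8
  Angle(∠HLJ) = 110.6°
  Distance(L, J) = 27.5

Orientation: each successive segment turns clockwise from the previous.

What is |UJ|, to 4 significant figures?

23.64

∠EHL = 58.8° gives HL at 126.6° from the x-axis; with |HL| = 20.8, L = (-13.55, 0.4842). ∠HLJ = 110.6° gives LJ at 57.20° from the x-axis; with |LJ| = 27.5, J = (1.347, 23.60). Then |UJ| = |J − U| = 23.64.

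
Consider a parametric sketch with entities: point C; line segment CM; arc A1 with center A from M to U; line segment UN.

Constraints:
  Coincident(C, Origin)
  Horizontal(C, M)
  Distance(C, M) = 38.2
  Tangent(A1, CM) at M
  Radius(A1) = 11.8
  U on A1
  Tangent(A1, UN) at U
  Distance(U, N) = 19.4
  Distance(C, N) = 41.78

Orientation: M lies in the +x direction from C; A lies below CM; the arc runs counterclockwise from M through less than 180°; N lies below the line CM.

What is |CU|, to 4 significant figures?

29.13

Checks: |AU| = 11.80 ✓; ∠(AU, UN) = 90.00° ✓; |UN| = 19.40 ✓; |CN| = 41.78 ✓.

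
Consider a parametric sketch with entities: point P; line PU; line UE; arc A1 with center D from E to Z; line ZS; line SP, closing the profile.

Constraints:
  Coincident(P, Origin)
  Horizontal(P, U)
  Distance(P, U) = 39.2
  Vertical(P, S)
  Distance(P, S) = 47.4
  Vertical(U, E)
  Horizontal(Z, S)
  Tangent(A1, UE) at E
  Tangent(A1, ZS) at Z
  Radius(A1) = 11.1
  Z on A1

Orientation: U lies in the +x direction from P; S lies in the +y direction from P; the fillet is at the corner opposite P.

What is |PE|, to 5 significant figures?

53.426

The virtual corner opposite P is at (39.200, 47.400). A1 meets UE tangentially, so DE is at right angles to UE and tangency of A1 to ZS means the radius DZ is perpendicular to ZS, with radius 11.1, so the center D sits 11.1 in from both sides at D = (28.100, 36.300). That places the tangent points at E = (39.200, 36.300) on UE and Z = (28.100, 47.400) on ZS. Then |PE| = |E − P| = 53.426.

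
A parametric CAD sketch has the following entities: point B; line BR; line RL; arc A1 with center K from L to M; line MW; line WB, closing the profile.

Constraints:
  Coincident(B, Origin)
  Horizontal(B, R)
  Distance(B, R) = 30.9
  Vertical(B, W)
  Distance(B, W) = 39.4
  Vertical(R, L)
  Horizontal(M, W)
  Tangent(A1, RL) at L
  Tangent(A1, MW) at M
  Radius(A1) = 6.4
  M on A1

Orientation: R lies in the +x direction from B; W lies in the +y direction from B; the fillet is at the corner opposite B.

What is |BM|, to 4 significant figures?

46.40

B is at the origin; BR is horizontal with |BR| = 30.9 and R on the +x side, so R = (30.90, 0.000). BW is vertical with |BW| = 39.4 and W on the +y side, so W = (0.000, 39.40). The virtual corner opposite B is at (30.90, 39.40). A1 meets RL tangentially, so KL is at right angles to RL and the tangent condition forces KM to be normal to MW, with radius 6.4, so the center K sits 6.4 in from both sides at K = (24.50, 33.00). That places the tangent points at L = (30.90, 33.00) on RL and M = (24.50, 39.40) on MW. Then |BM| = |M − B| = 46.40.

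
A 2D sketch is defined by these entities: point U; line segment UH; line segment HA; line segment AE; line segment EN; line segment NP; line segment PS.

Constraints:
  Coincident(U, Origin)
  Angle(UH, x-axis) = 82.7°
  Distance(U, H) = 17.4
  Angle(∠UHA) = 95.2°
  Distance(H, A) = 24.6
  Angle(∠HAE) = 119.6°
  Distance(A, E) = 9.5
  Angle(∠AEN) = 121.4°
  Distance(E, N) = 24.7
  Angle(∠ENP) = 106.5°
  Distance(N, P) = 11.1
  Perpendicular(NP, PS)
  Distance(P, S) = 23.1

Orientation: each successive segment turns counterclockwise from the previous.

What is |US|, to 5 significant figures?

18.021

∠ENP = 106.5° gives NP at -2.8422e-14° from the x-axis; with |NP| = 11.1, P = (-10.060, -8.1482). NP is perpendicular to PS, so PS runs at 90.000°; with |PS| = 23.1, S = (-10.060, 14.952). Then |US| = |S − U| = 18.021.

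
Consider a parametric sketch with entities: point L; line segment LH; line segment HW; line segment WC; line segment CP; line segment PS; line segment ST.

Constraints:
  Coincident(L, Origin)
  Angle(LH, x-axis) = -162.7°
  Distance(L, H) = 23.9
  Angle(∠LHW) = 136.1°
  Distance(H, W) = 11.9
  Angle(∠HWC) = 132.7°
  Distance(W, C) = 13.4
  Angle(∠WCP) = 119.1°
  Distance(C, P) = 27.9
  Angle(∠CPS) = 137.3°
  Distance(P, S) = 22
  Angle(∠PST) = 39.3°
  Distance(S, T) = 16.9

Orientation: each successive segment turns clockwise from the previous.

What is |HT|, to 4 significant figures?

31.35

L is at the origin; LH runs at -162.7° with length 23.9, so H = (-22.82, -7.107). ∠LHW = 136.1° gives HW at 153.4° from the x-axis; with |HW| = 11.9, W = (-33.46, -1.779). ∠HWC = 132.7° gives WC at 106.1° from the x-axis; with |WC| = 13.4, C = (-37.18, 11.10). ∠WCP = 119.1° gives CP at 45.20° from the x-axis; with |CP| = 27.9, P = (-17.52, 30.89). ∠CPS = 137.3° gives PS at 2.500° from the x-axis; with |PS| = 22.0, S = (4.463, 31.85). ∠PST = 39.3° gives ST at -138.2° from the x-axis; with |ST| = 16.9, T = (-8.135, 20.59). Then |HT| = |T − H| = 31.35.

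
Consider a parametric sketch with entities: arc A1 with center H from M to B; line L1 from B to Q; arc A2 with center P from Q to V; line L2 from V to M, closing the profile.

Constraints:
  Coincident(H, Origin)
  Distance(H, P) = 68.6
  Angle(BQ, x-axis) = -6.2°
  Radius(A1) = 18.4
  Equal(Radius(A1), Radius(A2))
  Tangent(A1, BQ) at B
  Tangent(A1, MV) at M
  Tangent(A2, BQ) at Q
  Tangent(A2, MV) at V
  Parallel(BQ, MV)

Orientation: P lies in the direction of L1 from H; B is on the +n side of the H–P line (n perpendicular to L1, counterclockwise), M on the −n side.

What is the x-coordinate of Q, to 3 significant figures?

70.2

The slot axis is L1's direction at -6.2°, so u = (cos -6.2°, sin -6.2°) = (0.994, -0.108) and n = (−sin -6.2°, cos -6.2°) = (0.108, 0.994). H is at the origin and P lies 68.6 along u from H, so P = 68.6·u = (68.2, -7.41). Tangency of A1 to both parallel lines with radius 18.4 puts B and M at H ± 18.4·n: B = (1.99, 18.3), M = (-1.99, -18.3). Equal radii place Q and V the same way about P: Q = P + 18.4·n = (70.2, 10.9), V = P − 18.4·n = (66.2, -25.7). So Q.x = 70.2.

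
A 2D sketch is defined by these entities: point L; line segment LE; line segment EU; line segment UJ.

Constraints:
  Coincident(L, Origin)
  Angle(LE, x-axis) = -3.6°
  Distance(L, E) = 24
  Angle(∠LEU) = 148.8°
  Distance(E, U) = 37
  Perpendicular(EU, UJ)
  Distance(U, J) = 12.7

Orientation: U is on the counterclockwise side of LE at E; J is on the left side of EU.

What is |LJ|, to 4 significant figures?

57.53

L is at the origin; LE runs at -3.6° with length 24.0, so E = 24.0·(cos -3.6°, sin -3.6°) = (23.95, -1.507). ∠LEU = 148.8°, so EU runs at -3.6° + (180° − 148.8°) = 27.60° from the x-axis; with |EU| = 37.0, U = E + 37.0·(cos 27.60°, sin 27.60°) = (56.74, 15.63). The perpendicularity gives UJ at right angles to EU; with |UJ| = 12.7 on the left of EU, J = U + 12.7·(-0.4633, 0.8862) = (50.86, 26.89). Then |LJ| = |J − L| = 57.53.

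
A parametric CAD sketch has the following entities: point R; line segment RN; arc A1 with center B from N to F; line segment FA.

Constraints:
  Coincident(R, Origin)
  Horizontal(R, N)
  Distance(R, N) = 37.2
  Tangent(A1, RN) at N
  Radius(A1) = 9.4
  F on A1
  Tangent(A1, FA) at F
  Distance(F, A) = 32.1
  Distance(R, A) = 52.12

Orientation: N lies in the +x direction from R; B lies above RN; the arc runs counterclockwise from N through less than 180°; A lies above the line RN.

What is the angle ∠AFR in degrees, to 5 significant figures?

79.129°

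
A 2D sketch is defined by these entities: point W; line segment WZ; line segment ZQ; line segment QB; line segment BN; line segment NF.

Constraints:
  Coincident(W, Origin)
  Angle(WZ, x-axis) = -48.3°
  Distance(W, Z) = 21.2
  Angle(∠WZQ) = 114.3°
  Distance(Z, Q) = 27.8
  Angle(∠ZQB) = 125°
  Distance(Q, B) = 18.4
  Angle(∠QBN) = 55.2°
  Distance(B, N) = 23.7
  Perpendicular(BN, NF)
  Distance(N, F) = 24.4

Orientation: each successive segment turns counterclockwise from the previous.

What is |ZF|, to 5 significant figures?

17.254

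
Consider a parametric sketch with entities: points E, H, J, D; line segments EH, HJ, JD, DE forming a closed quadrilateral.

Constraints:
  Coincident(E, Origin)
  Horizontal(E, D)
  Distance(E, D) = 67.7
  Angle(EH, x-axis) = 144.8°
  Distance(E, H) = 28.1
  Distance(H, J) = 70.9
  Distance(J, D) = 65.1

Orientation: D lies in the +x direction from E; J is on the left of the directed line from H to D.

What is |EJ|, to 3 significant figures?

66.7

Checks: |HJ| = 70.90 ✓; |JD| = 65.10 ✓.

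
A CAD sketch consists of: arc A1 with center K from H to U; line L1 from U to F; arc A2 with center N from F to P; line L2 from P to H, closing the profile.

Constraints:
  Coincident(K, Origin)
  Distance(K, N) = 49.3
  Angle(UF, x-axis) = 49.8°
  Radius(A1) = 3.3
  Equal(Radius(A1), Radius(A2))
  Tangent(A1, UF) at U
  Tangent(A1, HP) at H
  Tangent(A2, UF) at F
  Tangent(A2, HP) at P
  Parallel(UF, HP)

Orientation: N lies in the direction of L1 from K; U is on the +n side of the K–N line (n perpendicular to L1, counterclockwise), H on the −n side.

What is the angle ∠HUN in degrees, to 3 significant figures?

86.2°

The slot axis is L1's direction at 49.8°, so u = (cos 49.8°, sin 49.8°) = (0.645, 0.764) and n = (−sin 49.8°, cos 49.8°) = (-0.764, 0.645). K is at the origin and N lies 49.3 along u from K, so N = 49.3·u = (31.8, 37.7). Tangency of A1 to both parallel lines with radius 3.3 puts U and H at K ± 3.3·n: U = (-2.52, 2.13), H = (2.52, -2.13). Then cos ∠HUN = UH·UN / (|UH||UN|), giving 86.2°.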